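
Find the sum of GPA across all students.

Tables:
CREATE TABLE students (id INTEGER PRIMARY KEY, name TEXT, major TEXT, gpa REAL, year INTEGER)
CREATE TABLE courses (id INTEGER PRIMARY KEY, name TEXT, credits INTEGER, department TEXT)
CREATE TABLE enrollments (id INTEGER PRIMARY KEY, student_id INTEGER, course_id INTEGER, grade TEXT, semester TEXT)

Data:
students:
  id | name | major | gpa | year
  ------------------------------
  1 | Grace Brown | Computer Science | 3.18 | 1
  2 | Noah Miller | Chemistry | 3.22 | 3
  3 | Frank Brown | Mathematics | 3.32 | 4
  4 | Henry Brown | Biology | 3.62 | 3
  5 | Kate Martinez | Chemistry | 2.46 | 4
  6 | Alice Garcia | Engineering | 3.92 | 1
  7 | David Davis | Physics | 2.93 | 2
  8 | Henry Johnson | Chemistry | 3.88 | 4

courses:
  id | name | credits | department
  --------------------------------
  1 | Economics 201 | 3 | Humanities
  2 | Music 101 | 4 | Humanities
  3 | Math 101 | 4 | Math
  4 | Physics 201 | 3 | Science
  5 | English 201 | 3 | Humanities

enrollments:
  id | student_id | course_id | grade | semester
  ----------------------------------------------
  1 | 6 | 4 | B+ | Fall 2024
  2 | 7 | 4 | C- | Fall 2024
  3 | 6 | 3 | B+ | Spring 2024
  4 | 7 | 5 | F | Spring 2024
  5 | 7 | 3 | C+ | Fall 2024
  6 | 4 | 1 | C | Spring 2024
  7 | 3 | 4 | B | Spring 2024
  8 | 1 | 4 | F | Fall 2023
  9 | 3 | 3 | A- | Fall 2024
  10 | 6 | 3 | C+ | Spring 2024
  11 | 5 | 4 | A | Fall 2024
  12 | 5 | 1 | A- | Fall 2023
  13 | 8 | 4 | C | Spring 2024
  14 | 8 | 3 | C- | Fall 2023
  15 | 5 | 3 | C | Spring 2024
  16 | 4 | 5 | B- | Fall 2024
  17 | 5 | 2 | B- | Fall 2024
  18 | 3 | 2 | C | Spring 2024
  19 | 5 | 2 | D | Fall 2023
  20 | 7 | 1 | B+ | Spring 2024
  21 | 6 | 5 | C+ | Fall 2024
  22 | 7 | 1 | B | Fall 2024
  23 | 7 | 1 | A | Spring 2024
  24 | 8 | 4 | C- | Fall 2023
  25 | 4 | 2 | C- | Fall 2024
SELECT SUM(gpa) FROM students

Execution result:
26.53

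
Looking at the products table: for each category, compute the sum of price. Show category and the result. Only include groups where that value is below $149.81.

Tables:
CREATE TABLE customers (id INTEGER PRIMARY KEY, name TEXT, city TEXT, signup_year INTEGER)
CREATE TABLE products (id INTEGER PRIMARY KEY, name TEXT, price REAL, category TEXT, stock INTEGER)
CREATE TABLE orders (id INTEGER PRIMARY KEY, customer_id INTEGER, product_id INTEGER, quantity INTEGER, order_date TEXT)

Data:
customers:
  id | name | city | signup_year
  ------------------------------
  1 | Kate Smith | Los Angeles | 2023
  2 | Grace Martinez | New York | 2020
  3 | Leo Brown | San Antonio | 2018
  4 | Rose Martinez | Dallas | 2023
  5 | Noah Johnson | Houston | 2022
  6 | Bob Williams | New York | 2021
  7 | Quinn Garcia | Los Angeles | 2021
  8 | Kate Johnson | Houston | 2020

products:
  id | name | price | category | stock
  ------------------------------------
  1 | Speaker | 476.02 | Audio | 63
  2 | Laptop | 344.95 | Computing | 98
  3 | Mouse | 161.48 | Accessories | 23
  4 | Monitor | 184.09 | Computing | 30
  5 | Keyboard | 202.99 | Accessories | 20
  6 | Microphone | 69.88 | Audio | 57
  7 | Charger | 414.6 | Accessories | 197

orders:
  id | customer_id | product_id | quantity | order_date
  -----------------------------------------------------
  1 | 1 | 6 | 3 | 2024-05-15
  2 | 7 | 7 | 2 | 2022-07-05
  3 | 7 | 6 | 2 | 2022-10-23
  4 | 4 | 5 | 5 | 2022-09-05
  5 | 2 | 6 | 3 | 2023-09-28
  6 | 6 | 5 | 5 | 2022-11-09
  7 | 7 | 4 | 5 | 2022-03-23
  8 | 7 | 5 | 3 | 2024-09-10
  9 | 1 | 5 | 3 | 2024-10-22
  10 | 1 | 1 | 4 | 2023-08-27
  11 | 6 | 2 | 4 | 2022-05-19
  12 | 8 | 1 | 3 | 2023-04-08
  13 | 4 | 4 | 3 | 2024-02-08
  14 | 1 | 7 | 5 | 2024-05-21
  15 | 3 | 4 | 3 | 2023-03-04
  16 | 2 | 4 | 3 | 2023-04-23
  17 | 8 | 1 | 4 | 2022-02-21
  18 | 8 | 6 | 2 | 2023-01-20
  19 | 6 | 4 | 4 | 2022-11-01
SELECT category, SUM(price) AS sum_price FROM products GROUP BY category HAVING SUM(price) < 149.81

Execution result:
(no rows)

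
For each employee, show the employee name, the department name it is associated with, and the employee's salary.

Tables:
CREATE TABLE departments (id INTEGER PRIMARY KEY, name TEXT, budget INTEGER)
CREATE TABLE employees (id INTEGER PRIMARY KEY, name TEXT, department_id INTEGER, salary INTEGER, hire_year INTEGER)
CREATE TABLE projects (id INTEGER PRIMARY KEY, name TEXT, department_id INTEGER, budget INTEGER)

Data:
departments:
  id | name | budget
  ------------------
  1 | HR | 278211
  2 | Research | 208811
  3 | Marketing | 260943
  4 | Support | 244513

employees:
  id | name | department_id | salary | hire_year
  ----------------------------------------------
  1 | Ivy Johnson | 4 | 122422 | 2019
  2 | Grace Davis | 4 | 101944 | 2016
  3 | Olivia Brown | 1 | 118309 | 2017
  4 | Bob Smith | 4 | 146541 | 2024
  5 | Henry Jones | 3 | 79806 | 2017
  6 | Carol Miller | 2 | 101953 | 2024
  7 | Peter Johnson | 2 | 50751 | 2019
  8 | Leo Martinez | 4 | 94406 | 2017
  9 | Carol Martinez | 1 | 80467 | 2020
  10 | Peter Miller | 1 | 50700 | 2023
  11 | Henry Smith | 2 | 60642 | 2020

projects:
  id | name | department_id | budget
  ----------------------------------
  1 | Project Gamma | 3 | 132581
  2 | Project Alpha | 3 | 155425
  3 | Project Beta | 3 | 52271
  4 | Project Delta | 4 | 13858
SELECT c.name, p.name AS department, c.salary FROM employees c JOIN departments p ON c.department_id = p.id

Execution result:
name | department | salary
Ivy Johnson | Support | 122422
Grace Davis | Support | 101944
Olivia Brown | HR | 118309
Bob Smith | Support | 146541
Henry Jones | Marketing | 79806
Carol Miller | Research | 101953
Peter Johnson | Research | 50751
Leo Martinez | Support | 94406
Carol Martinez | HR | 80467
Peter Miller | HR | 50700
Henry Smith | Research | 60642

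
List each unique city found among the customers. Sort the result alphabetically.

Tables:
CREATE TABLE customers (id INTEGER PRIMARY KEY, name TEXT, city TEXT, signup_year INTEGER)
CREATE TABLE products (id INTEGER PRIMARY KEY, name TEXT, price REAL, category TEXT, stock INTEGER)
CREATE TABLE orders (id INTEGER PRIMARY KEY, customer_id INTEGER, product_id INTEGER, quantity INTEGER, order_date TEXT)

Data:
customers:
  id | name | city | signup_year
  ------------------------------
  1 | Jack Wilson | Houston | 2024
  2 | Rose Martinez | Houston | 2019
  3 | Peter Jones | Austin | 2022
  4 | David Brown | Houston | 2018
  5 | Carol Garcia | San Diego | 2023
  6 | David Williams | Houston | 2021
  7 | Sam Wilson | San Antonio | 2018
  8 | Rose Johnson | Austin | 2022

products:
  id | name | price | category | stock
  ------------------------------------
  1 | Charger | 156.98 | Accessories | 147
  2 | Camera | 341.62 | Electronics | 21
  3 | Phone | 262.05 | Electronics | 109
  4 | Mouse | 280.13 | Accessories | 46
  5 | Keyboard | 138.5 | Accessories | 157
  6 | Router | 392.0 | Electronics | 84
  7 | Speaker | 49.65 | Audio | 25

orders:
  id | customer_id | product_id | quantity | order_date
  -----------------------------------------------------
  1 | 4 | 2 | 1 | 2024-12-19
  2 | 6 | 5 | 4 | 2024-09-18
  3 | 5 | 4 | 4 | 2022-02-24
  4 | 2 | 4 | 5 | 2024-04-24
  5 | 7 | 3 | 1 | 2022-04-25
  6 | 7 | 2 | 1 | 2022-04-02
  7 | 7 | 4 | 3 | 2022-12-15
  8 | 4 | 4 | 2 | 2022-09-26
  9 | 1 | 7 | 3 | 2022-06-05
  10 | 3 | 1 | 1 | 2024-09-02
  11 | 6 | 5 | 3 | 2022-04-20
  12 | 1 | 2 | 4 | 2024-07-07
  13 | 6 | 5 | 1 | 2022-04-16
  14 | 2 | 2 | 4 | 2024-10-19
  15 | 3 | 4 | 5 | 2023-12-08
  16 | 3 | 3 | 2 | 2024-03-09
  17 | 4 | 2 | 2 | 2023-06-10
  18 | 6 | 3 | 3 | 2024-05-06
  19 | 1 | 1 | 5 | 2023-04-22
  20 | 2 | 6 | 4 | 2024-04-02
SELECT DISTINCT city FROM customers ORDER BY city

Execution result:
city
Austin
Houston
San Antonio
San Diego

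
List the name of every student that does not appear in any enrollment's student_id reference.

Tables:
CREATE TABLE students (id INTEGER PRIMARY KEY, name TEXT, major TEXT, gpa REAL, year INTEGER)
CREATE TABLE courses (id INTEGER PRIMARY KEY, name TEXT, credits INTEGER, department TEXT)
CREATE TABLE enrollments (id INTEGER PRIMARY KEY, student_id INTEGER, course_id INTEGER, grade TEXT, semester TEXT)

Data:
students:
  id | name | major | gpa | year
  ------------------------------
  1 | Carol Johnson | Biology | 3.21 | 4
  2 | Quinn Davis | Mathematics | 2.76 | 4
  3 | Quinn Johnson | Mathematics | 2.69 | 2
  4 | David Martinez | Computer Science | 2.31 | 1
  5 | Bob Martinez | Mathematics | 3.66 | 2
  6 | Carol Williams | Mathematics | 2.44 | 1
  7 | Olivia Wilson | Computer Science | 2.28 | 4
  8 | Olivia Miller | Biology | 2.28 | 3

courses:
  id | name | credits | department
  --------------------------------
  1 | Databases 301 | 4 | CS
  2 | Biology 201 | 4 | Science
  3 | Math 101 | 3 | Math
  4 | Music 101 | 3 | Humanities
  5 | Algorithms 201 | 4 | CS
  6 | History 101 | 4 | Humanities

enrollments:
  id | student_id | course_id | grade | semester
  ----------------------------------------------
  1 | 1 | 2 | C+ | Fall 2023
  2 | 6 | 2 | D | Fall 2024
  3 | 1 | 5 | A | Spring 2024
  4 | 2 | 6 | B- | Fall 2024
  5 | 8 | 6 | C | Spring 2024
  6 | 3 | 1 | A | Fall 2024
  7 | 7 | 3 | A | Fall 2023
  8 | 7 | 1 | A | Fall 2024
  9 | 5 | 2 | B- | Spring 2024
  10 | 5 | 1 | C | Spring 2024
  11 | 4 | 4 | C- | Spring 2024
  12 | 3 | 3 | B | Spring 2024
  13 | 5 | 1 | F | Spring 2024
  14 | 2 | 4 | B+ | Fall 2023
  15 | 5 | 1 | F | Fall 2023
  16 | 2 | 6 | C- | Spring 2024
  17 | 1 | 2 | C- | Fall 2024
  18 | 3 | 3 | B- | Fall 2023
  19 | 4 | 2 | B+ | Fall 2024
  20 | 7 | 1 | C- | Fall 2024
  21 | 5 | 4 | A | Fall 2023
SELECT p.name FROM students p LEFT JOIN enrollments c ON c.student_id = p.id WHERE c.id IS NULL

Execution result:
(no rows)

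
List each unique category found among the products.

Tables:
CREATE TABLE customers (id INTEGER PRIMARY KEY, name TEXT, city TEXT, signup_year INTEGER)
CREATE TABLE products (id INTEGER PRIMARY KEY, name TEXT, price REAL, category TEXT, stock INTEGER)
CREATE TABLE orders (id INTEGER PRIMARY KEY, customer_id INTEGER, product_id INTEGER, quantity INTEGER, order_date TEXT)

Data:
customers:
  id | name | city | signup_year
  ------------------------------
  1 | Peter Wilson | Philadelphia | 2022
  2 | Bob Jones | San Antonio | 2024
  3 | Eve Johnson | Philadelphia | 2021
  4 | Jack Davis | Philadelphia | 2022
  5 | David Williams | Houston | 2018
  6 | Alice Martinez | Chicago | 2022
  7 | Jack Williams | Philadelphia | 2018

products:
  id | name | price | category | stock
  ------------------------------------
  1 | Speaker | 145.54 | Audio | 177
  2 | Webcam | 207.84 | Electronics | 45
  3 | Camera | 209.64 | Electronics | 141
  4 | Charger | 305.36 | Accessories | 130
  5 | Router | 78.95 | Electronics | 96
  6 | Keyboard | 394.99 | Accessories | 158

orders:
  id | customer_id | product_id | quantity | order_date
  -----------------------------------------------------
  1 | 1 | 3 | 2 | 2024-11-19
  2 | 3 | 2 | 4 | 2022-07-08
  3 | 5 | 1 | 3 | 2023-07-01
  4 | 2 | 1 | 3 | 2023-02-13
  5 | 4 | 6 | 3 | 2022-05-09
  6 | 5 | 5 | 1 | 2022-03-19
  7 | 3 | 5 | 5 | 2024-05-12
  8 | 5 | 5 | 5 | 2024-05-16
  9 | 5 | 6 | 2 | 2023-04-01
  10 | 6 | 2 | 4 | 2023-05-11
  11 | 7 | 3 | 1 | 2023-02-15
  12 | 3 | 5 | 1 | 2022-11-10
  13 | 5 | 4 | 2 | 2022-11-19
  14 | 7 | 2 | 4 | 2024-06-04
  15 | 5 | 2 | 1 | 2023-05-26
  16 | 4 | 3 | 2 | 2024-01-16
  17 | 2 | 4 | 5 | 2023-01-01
SELECT DISTINCT category FROM products

Execution result:
category
Audio
Electronics
Accessories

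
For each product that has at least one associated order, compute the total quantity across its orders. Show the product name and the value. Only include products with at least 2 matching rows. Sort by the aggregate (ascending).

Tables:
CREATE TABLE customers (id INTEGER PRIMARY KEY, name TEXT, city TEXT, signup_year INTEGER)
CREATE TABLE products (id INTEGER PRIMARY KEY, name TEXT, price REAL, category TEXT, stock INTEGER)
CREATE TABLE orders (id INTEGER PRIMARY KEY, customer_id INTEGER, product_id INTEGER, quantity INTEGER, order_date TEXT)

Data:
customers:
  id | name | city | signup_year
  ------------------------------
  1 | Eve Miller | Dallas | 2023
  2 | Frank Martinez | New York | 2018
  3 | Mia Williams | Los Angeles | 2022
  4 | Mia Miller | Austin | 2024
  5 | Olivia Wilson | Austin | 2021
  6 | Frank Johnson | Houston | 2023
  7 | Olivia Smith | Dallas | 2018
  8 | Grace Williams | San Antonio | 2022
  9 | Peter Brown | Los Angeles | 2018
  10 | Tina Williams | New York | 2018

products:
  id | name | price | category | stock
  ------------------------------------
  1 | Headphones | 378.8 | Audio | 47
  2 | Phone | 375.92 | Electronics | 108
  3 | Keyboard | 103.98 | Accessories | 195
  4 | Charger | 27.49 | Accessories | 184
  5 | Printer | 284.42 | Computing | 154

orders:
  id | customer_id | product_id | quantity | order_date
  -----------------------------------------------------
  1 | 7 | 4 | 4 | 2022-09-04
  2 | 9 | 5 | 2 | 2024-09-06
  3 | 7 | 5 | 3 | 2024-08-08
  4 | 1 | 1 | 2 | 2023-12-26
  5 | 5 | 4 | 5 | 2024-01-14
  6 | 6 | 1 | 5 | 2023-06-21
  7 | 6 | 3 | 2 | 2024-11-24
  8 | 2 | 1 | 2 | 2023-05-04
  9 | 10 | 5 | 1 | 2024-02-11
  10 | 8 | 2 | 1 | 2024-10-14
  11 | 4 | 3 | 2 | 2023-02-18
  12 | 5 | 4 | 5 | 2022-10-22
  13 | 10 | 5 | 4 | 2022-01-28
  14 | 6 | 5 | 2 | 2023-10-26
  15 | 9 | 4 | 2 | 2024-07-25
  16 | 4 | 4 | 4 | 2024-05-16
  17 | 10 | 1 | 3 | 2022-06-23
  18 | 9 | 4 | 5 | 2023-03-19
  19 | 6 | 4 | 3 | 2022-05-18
SELECT p.name, SUM(c.quantity) AS sum_quantity FROM orders c JOIN products p ON c.product_id = p.id GROUP BY p.id, p.name HAVING COUNT(*) >= 2 ORDER BY sum_quantity ASC

Execution result:
name | sum_quantity
Keyboard | 4
Headphones | 12
Printer | 12
Charger | 28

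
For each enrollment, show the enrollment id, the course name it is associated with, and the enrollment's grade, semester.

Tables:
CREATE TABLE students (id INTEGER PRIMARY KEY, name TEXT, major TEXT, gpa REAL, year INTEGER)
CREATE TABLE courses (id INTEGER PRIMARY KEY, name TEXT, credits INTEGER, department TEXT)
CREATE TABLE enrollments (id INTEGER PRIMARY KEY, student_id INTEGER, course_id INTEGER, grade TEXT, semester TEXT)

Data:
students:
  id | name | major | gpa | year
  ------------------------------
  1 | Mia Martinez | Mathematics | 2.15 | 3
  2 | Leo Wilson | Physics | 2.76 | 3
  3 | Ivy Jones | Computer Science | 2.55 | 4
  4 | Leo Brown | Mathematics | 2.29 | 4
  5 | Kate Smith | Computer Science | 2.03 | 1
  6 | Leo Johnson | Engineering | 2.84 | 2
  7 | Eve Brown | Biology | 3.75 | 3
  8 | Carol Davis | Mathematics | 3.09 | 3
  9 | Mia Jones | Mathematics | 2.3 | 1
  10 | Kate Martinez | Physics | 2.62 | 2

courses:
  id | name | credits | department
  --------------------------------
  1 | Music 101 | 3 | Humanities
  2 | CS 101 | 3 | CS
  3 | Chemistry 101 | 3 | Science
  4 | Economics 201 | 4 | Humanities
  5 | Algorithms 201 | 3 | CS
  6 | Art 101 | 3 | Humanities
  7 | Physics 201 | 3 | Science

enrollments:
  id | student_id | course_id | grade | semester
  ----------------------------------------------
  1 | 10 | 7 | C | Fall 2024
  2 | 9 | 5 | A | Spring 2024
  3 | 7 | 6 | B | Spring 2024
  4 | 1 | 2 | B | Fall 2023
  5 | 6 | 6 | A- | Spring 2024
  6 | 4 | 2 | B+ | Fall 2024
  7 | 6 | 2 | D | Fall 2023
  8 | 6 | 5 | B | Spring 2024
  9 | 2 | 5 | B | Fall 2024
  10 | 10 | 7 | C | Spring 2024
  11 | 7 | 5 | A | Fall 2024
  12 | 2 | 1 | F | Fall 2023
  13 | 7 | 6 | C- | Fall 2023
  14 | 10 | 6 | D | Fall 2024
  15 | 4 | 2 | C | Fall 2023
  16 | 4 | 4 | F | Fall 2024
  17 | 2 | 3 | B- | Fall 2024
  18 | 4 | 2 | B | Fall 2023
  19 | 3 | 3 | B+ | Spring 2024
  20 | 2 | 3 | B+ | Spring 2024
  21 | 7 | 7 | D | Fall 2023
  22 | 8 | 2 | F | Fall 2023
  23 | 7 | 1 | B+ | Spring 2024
SELECT c.id, p.name AS course, c.grade, c.semester FROM enrollments c JOIN courses p ON c.course_id = p.id

Execution result:
id | course | grade | semester
1 | Physics 201 | C | Fall 2024
2 | Algorithms 201 | A | Spring 2024
3 | Art 101 | B | Spring 2024
4 | CS 101 | B | Fall 2023
5 | Art 101 | A- | Spring 2024
6 | CS 101 | B+ | Fall 2024
7 | CS 101 | D | Fall 2023
8 | Algorithms 201 | B | Spring 2024
9 | Algorithms 201 | B | Fall 2024
10 | Physics 201 | C | Spring 2024
11 | Algorithms 201 | A | Fall 2024
12 | Music 101 | F | Fall 2023
13 | Art 101 | C- | Fall 2023
14 | Art 101 | D | Fall 2024
15 | CS 101 | C | Fall 2023
16 | Economics 201 | F | Fall 2024
17 | Chemistry 101 | B- | Fall 2024
18 | CS 101 | B | Fall 2023
19 | Chemistry 101 | B+ | Spring 2024
20 | Chemistry 101 | B+ | Spring 2024
21 | Physics 201 | D | Fall 2023
22 | CS 101 | F | Fall 2023
23 | Music 101 | B+ | Spring 2024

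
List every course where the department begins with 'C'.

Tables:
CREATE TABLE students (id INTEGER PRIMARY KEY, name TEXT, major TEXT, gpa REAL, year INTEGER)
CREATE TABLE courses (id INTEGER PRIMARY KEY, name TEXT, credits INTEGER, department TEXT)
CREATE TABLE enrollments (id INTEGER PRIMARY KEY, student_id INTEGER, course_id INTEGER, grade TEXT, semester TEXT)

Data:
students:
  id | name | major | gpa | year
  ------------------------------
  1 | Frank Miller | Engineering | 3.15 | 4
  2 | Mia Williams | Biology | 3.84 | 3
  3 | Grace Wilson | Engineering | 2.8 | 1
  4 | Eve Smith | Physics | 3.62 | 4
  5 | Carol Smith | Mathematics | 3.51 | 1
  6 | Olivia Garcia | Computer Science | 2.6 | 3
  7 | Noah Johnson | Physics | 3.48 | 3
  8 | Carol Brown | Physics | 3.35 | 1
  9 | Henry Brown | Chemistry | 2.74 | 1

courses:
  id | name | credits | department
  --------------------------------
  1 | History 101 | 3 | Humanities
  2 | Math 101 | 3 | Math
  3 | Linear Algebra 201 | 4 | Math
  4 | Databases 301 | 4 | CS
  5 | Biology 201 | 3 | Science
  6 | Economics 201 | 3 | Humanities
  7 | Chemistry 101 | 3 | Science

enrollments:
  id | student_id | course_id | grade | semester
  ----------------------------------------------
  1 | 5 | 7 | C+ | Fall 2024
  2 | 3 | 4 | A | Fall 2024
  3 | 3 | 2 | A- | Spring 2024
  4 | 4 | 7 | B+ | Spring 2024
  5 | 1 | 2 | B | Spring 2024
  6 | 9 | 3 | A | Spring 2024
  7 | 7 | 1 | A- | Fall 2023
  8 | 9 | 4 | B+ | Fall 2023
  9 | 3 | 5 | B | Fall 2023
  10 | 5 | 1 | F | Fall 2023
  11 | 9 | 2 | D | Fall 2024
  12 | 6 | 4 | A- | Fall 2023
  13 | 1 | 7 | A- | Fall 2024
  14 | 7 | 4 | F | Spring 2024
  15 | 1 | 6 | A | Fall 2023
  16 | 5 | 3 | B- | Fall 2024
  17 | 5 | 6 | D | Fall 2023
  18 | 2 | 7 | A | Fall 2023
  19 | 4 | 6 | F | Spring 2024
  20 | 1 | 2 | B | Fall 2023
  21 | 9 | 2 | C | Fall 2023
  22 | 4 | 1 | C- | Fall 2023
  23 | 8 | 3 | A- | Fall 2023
SELECT name, department FROM courses WHERE department LIKE 'C%'

Execution result:
name | department
Databases 301 | CS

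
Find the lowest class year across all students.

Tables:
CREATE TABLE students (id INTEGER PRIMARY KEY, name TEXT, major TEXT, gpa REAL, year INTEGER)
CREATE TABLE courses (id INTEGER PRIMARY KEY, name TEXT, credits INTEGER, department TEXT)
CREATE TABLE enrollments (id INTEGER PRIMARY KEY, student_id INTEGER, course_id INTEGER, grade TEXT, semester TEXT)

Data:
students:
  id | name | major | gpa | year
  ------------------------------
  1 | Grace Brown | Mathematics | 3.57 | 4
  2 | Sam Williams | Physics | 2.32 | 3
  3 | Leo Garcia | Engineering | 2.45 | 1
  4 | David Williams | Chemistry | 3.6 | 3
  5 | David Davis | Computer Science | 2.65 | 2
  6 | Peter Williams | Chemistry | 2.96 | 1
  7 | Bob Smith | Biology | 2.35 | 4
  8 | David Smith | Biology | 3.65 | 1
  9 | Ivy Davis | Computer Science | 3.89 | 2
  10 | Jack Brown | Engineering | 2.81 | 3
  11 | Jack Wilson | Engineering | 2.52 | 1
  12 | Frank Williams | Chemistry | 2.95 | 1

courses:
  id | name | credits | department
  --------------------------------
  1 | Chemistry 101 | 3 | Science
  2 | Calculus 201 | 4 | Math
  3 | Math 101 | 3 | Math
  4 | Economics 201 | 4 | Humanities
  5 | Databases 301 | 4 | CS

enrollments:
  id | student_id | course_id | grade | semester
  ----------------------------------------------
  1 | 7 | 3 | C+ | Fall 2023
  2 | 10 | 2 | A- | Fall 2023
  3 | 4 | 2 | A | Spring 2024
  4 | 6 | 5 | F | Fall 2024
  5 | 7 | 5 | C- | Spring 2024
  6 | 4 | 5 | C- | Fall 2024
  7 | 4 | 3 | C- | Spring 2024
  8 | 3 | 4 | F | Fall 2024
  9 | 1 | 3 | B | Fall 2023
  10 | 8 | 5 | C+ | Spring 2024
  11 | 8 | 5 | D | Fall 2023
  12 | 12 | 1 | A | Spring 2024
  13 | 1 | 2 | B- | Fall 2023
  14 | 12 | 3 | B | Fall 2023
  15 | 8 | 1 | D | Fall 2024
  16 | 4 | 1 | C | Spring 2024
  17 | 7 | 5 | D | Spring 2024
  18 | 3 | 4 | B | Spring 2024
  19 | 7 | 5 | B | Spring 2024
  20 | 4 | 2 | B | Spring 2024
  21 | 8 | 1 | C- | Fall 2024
SELECT MIN(year) FROM students

Execution result:
1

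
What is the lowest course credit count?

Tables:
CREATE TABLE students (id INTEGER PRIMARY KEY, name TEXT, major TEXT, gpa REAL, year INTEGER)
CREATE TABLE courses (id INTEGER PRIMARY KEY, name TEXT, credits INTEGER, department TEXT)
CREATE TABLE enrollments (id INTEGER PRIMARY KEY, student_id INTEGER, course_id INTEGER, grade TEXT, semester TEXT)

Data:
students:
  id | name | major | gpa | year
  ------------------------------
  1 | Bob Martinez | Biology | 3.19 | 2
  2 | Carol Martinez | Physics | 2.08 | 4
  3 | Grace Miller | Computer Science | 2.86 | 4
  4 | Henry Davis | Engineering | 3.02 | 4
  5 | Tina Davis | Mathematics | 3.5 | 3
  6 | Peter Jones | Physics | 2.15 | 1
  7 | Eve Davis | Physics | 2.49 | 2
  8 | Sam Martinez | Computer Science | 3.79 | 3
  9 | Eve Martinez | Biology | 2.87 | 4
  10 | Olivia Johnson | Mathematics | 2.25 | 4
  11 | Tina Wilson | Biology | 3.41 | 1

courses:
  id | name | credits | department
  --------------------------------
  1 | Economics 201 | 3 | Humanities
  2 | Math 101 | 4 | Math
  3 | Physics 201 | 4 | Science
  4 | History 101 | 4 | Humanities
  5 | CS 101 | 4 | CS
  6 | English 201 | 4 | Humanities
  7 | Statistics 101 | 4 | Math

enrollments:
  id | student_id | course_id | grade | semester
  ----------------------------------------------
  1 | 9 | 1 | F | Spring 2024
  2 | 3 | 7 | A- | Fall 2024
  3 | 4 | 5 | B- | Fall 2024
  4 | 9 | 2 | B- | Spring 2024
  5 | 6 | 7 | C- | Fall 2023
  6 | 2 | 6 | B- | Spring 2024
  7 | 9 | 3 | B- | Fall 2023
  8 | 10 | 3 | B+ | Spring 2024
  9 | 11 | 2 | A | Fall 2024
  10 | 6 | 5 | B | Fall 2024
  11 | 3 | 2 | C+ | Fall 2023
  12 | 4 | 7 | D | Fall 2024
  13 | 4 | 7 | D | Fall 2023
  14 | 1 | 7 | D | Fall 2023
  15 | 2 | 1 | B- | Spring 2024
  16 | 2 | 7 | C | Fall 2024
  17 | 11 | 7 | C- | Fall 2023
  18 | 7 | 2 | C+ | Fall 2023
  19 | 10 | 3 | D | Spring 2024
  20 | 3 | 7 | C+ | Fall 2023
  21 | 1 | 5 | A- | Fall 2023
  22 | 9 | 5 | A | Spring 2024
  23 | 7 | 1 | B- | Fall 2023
SELECT MIN(credits) FROM courses

Execution result:
3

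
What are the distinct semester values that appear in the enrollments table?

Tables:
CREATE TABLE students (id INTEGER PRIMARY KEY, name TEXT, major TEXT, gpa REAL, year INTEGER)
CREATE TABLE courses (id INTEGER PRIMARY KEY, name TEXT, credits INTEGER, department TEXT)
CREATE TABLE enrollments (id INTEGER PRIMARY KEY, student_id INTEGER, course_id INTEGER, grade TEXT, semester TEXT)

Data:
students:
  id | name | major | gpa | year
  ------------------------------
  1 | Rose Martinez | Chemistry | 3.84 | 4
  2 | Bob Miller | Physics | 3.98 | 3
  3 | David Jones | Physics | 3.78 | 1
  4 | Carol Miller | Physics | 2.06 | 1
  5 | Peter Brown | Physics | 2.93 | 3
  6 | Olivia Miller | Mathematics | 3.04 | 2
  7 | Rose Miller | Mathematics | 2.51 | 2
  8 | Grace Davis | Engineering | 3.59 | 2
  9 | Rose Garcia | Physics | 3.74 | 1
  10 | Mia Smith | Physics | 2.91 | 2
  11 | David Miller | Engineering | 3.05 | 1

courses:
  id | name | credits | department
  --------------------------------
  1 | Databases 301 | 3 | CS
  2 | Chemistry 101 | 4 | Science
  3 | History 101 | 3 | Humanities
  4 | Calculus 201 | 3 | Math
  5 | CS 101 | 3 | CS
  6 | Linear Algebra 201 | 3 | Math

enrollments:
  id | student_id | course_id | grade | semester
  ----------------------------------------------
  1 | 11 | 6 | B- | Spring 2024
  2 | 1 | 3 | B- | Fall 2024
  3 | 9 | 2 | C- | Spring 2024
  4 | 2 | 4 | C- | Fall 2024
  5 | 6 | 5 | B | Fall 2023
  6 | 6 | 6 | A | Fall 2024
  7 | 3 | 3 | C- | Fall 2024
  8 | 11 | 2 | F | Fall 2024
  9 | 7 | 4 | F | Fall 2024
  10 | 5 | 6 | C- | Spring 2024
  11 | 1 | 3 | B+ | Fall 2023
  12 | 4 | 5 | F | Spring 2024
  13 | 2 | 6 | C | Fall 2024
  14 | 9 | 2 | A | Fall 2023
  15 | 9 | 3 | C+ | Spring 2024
SELECT DISTINCT semester FROM enrollments

Execution result:
semester
Spring 2024
Fall 2024
Fall 2023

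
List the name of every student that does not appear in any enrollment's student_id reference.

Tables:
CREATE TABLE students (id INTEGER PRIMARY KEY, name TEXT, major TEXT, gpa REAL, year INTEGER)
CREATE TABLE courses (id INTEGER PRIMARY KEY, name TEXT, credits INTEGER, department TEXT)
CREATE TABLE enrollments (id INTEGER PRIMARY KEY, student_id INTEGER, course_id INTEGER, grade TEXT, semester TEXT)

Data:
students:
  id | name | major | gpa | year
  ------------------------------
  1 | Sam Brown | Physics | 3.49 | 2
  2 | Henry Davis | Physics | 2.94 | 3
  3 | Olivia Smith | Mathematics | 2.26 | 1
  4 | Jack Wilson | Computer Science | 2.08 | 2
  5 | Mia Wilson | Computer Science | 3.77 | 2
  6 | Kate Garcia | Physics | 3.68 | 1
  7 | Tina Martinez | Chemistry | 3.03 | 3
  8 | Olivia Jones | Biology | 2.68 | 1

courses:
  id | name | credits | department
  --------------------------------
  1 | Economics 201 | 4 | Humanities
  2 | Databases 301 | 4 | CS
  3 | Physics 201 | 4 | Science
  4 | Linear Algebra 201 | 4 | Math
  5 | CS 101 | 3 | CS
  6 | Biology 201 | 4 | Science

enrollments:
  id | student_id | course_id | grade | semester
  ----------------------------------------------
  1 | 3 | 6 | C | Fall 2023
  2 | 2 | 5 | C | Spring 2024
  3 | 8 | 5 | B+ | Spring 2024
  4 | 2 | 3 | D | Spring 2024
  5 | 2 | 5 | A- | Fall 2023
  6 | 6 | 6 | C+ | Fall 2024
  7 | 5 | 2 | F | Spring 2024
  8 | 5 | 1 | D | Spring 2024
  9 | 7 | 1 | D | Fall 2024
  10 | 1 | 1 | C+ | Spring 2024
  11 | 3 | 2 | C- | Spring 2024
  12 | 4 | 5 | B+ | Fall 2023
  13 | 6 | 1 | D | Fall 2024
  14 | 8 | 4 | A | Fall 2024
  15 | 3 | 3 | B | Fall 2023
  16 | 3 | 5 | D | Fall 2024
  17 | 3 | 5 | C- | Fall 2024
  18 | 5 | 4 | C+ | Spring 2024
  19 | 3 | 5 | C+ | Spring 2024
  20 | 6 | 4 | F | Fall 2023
SELECT p.name FROM students p LEFT JOIN enrollments c ON c.student_id = p.id WHERE c.id IS NULL

Execution result:
(no rows)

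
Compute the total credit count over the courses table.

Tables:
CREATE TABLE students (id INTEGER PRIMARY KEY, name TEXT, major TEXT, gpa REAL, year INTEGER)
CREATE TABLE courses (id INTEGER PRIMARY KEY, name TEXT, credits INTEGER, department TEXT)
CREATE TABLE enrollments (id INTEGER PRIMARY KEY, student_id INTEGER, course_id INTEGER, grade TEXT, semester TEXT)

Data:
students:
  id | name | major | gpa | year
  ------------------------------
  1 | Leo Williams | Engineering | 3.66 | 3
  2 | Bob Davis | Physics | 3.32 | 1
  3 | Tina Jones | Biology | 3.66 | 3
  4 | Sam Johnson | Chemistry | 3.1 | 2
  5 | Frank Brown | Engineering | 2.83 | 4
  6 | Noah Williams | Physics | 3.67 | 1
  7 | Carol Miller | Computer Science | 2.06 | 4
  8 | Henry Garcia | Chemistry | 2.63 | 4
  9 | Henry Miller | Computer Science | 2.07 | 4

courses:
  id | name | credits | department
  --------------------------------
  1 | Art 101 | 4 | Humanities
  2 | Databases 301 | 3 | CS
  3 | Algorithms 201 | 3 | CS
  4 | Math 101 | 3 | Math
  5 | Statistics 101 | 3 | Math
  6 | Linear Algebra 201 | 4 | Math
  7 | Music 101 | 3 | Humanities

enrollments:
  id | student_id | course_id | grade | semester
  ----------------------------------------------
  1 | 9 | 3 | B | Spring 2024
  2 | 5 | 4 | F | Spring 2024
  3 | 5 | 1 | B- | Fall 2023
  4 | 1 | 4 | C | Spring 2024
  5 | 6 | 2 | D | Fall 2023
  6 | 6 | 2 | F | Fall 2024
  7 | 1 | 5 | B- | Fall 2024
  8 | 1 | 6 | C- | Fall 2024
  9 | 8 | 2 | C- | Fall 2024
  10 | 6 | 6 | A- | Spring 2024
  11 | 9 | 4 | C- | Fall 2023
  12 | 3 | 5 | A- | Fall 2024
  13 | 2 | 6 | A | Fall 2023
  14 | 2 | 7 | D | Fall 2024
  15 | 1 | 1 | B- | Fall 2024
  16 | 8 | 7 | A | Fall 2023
SELECT SUM(credits) FROM courses

Execution result:
23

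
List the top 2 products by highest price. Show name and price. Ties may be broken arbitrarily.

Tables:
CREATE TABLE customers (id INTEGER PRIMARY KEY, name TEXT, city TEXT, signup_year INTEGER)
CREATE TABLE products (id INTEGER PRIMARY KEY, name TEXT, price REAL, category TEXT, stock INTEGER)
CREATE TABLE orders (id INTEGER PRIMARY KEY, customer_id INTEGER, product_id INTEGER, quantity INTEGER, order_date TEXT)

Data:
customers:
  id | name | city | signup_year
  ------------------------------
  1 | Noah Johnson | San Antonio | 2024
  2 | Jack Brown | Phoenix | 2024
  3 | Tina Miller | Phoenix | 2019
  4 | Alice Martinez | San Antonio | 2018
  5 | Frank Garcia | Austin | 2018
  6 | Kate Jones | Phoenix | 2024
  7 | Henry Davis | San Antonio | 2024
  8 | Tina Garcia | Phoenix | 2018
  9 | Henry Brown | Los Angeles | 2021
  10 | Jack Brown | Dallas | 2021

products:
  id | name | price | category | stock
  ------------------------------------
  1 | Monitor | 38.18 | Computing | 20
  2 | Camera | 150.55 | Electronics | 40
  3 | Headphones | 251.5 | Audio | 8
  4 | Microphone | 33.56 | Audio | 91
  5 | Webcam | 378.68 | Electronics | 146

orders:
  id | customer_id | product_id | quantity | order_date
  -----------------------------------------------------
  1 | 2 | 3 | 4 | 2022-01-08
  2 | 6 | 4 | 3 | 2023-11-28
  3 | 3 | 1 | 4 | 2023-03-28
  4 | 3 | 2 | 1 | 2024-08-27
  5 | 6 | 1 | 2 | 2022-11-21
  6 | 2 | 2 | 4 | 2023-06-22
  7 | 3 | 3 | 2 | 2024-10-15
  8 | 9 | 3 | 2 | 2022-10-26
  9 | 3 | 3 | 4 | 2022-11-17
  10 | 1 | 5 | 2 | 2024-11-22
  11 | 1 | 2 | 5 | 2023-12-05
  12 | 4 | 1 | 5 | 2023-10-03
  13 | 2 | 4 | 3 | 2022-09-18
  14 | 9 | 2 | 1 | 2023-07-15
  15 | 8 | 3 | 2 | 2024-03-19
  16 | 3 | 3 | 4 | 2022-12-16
SELECT name, price FROM products ORDER BY price DESC LIMIT 2

Execution result:
name | price
Webcam | 378.68
Headphones | 251.50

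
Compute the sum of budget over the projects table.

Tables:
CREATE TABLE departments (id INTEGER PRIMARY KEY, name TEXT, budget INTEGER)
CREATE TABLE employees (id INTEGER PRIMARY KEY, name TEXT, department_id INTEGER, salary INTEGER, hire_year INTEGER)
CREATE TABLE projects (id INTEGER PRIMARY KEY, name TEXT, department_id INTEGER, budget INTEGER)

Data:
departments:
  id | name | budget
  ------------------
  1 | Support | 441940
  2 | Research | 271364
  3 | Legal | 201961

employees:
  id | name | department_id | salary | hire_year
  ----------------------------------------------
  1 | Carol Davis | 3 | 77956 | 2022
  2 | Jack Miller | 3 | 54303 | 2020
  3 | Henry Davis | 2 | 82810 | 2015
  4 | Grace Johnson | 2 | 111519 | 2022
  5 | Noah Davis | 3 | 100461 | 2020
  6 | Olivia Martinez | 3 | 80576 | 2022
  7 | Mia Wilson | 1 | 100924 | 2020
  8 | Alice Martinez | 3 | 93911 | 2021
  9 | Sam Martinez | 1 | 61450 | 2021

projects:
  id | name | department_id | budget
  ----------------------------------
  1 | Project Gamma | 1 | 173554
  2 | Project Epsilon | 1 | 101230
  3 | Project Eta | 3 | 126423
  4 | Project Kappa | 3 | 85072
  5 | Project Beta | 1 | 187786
SELECT SUM(budget) FROM projects

Execution result:
674065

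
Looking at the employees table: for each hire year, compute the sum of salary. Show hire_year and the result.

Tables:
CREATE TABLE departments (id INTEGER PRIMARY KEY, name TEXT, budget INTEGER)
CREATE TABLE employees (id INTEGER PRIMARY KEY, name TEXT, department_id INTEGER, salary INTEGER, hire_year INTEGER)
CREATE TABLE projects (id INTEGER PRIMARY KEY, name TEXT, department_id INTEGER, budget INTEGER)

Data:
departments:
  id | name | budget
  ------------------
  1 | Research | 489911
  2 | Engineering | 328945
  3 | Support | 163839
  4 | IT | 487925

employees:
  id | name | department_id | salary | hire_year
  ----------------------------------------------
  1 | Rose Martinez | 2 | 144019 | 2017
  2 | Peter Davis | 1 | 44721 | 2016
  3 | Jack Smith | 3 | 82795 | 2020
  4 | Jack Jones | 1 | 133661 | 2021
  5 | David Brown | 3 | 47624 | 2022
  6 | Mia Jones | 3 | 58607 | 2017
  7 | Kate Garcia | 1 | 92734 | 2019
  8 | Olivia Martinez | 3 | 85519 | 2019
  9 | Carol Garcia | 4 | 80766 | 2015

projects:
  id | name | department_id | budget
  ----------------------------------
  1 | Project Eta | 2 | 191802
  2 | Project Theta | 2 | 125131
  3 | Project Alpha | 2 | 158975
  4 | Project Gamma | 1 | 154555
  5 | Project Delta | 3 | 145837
SELECT hire_year, SUM(salary) AS sum_salary FROM employees GROUP BY hire_year

Execution result:
hire_year | sum_salary
2015 | 80766
2016 | 44721
2017 | 202626
2019 | 178253
2020 | 82795
2021 | 133661
2022 | 47624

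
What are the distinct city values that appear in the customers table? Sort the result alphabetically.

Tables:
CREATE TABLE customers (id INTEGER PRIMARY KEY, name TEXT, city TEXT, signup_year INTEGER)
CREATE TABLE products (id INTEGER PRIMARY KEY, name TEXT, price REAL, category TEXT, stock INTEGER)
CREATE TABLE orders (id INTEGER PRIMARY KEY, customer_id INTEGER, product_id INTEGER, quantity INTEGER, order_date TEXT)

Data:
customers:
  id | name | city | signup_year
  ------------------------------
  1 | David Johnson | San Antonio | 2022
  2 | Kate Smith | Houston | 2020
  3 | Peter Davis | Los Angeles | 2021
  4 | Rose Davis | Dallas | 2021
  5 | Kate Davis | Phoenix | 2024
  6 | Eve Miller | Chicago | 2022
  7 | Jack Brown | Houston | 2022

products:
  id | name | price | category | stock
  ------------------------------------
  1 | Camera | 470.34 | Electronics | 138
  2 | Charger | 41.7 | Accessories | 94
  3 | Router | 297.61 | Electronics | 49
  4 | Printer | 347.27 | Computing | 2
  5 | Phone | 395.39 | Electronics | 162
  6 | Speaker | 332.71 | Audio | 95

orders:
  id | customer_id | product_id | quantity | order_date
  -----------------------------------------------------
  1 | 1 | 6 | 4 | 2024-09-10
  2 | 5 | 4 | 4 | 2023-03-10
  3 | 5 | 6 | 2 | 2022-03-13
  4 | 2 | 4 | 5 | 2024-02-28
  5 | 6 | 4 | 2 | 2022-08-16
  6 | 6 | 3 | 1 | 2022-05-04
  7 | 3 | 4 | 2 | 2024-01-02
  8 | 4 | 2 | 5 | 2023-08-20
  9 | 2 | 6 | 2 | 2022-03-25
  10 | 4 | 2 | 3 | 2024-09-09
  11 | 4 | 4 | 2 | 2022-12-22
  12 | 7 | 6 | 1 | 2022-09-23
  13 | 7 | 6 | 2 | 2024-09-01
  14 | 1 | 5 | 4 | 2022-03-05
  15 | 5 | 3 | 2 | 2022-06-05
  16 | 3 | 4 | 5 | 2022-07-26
SELECT DISTINCT city FROM customers ORDER BY city

Execution result:
city
Chicago
Dallas
Houston
Los Angeles
Phoenix
San Antonio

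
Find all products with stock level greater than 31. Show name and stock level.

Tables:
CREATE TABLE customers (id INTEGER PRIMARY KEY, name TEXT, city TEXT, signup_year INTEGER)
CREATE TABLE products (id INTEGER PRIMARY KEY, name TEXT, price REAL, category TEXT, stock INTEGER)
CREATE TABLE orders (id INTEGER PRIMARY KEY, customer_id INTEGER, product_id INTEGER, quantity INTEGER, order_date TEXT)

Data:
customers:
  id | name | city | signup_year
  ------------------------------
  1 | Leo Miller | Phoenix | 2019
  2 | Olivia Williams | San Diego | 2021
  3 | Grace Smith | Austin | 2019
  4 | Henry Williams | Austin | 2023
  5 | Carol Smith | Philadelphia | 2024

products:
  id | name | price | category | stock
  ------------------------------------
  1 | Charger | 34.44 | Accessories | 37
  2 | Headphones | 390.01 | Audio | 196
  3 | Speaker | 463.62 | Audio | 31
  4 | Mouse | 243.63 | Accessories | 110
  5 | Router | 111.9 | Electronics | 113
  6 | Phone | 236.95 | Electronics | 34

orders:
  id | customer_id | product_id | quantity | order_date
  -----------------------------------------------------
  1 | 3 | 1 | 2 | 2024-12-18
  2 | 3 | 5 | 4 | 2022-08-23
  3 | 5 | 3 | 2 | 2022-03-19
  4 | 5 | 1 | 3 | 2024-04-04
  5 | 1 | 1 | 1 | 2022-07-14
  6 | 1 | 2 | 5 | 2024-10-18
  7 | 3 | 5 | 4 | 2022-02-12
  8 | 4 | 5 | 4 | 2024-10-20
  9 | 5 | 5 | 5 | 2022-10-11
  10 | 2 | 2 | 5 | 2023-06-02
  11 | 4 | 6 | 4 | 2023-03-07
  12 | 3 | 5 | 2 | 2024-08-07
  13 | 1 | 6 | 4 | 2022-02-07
SELECT name, stock FROM products WHERE stock > 31

Execution result:
name | stock
Charger | 37
Headphones | 196
Mouse | 110
Router | 113
Phone | 34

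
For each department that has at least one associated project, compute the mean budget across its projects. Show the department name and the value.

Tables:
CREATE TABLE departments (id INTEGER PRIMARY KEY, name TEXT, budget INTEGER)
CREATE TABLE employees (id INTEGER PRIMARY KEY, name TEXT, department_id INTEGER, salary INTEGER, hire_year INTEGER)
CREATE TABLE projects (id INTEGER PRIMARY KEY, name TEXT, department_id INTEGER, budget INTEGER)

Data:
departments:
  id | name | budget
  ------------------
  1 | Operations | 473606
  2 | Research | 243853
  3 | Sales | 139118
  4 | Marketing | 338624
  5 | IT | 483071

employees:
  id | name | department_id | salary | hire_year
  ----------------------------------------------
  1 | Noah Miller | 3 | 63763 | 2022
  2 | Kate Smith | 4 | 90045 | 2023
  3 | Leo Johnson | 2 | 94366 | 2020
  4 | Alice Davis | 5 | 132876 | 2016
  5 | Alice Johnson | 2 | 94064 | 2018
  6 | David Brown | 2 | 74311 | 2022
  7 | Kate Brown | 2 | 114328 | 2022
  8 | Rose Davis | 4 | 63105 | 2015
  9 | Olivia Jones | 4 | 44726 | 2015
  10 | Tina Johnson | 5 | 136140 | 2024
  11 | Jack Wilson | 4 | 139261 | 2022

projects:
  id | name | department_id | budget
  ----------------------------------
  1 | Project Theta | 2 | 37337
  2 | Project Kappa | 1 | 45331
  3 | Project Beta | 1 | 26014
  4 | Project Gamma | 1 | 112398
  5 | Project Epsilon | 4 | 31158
SELECT p.name, AVG(c.budget) AS avg_budget FROM projects c JOIN departments p ON c.department_id = p.id GROUP BY p.id, p.name

Execution result:
name | avg_budget
Operations | 61247.67
Research | 37337.00
Marketing | 31158.00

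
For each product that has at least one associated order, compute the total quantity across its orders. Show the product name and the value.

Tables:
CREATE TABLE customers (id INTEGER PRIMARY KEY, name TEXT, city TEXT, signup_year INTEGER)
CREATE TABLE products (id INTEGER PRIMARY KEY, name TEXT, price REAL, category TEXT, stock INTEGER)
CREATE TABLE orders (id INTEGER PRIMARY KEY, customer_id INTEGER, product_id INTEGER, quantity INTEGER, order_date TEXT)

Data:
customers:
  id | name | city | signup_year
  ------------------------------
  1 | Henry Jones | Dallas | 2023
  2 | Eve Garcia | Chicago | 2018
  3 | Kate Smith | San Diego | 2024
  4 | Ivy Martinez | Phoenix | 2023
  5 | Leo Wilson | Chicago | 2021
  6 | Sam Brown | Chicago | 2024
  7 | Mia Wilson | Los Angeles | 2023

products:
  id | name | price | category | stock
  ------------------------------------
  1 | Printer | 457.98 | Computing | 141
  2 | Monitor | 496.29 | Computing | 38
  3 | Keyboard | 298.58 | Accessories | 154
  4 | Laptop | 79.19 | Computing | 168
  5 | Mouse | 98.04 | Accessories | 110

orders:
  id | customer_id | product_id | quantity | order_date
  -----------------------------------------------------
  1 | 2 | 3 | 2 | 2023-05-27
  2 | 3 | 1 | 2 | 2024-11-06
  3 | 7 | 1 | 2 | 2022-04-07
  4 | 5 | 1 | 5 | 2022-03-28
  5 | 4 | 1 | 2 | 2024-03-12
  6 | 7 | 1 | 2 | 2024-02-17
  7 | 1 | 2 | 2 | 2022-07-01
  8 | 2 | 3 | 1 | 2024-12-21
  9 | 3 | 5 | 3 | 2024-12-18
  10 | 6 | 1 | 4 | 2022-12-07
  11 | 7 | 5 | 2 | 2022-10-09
SELECT p.name, SUM(c.quantity) AS sum_quantity FROM orders c JOIN products p ON c.product_id = p.id GROUP BY p.id, p.name

Execution result:
name | sum_quantity
Printer | 17
Monitor | 2
Keyboard | 3
Mouse | 5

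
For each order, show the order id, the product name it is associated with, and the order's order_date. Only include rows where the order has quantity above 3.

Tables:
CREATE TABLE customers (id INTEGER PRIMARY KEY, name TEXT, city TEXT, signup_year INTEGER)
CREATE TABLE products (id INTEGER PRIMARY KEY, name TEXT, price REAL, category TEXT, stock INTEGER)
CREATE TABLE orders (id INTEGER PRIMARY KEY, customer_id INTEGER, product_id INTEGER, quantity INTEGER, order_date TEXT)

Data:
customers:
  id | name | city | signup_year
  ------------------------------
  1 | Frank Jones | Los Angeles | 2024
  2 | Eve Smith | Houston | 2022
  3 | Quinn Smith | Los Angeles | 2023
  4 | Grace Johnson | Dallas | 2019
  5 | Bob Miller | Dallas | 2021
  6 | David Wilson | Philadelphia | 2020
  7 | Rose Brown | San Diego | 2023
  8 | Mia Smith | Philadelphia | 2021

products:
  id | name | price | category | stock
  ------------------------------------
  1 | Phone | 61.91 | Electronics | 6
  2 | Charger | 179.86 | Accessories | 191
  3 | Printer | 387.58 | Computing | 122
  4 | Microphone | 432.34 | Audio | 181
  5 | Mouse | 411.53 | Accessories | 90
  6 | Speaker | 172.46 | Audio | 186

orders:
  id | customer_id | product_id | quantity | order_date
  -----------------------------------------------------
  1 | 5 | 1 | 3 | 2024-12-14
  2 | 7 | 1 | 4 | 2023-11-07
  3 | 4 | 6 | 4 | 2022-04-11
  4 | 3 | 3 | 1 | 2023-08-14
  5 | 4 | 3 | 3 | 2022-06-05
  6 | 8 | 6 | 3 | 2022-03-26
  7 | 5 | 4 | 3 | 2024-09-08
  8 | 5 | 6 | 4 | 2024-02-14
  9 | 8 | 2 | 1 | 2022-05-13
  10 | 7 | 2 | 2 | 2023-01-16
SELECT c.id, p.name AS product, c.order_date FROM orders c JOIN products p ON c.product_id = p.id WHERE c.quantity > 3

Execution result:
id | product | order_date
2 | Phone | 2023-11-07
3 | Speaker | 2022-04-11
8 | Speaker | 2024-02-14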